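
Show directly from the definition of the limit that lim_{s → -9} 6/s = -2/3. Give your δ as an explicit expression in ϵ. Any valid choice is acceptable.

δ = min(9/2, (27/4)ϵ)

Let ϵ > 0 be given. We seek δ > 0 such that 0 < |s + 9| < δ implies |6/s + 2/3| < ϵ.
|6/s + 2/3| = 6·|-9 − s|/(9·|s|) = 6|s + 9|/(9|s|).
Restrict δ ≤ 9/2. Then |s + 9| < 9/2 gives |s| > 9/2, so 9|s| > 81/2.
Then |6/s + 2/3| < 6|s + 9|/(81/2), which is < ϵ when |s + 9| < (27/4)ϵ.
Take δ = min(9/2, (27/4)ϵ). Then 0 < |s + 9| < δ gives both |s + 9| < 9/2 and |s + 9| < (27/4)ϵ, so |6/s + 2/3| < ϵ.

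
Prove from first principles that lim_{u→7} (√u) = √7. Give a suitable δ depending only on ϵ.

Let ϵ > 0 be given. We want δ > 0 such that 0 < |u − 7| < δ implies |√u − √7| < ϵ.
Multiplying by the conjugate, |√u − √7| = |u − 7|/(√u + √7).
Restrict δ ≤ 7 so that |u − 7| < 7 forces u > 0, and then √u + √7 > √7.
Hence |√u − √7| < |u − 7|/√7, which is < ϵ once |u − 7| < √7·ϵ.
Take δ = min(7, √7·ϵ). If 0 < |u − 7| < δ then u > 0 and |√u − √7| < |u − 7|/√7 < ϵ.

δ = min(7, √7·ϵ)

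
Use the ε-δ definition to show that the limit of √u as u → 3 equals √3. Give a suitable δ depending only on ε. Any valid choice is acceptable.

Let ε > 0. We want δ > 0 such that 0 < |u − 3| < δ implies |√u − √3| < ε.
Multiplying by the conjugate, |√u − √3| = |u − 3|/(√u + √3).
Restrict δ ≤ 3 so that |u − 3| < 3 forces u > 0, and then √u + √3 > √3.
Hence |√u − √3| < |u − 3|/√3, which is < ε once |u − 3| < √3·ε.
Take δ = min(3, √3·ε). If 0 < |u − 3| < δ then u > 0 and |√u − √3| < |u − 3|/√3 < ε.

δ = min(3, √3·ε)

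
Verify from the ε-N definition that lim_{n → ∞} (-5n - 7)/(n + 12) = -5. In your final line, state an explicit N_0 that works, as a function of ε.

Let ε > 0 be given. For n ≥ 1, |(-5n - 7)/(n + 12) + 5| = |53|/((n + 12)) = 53/((n + 12)).
Since n + 12 ≥ n for n ≥ 1, this is ≤ 53/(n) = 53/n.
So |(-5n - 7)/(n + 12) + 5| < ε whenever n > 53/ε.
Take N_0 = 53/ε. If n > N_0 then |(-5n - 7)/(n + 12) + 5| ≤ 53/n < ε.

N_0 = 53/ε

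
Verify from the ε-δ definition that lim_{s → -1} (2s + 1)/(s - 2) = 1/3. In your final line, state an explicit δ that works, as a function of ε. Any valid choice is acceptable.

δ = min(3/2, (9/10)ε)

Let ε > 0. We want δ > 0 with 0 < |s + 1| < δ ⇒ |(2s + 1)/(s - 2) − (1/3)| < ε.
Combining over a common denominator, (2s + 1)/(s - 2) − (1/3) = [(2s + 1)·(-3) − (-1)·(s - 2)] / [(-3)·(s - 2)] = -5(s + 1) / ((-3)(s - 2)).
So |(2s + 1)/(s - 2) − (1/3)| = 5|s + 1| / (3·|s − 2|).
Require δ ≤ 3/2, so |s − 2| ≥ |-3| − |s + 1| > 3 − 3/2 = 3/2.
Hence |(2s + 1)/(s - 2) − (1/3)| < 5|s + 1|/(3·(3/2)) = (10/9)|s + 1|, which is < ε once |s + 1| < (9/10)ε.
Take δ = min(3/2, (9/10)ε). Then 0 < |s + 1| < δ forces both bounds, so |(2s + 1)/(s - 2) − (1/3)| < ε.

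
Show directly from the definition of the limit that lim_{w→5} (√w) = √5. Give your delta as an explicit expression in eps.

delta = min(5, √5·eps)

Fix eps > 0. We want delta > 0 such that 0 < |w − 5| < delta implies |√w − √5| < eps.
Multiplying by the conjugate, |√w − √5| = |w − 5|/(√w + √5).
Restrict delta ≤ 5 so that |w − 5| < 5 forces w > 0, and then √w + √5 > √5.
Hence |√w − √5| < |w − 5|/√5, which is < eps once |w − 5| < √5·eps.
Take delta = min(5, √5·eps). If 0 < |w − 5| < delta then w > 0 and |√w − √5| < |w − 5|/√5 < eps.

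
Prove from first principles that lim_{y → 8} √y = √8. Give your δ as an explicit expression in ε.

δ = min(8, √8·ε)

Let ε > 0. We want δ > 0 such that 0 < |y − 8| < δ implies |√y − √8| < ε.
Rationalise: √y − √8 = (y − 8)/(√y + √8), so |√y − √8| = |y − 8|/(√y + √8).
Restrict δ ≤ 8 so that |y − 8| < 8 forces y > 0, and then √y + √8 > √8.
Hence |√y − √8| < |y − 8|/√8, which is < ε once |y − 8| < √8·ε.
Take δ = min(8, √8·ε). If 0 < |y − 8| < δ then y > 0 and |√y − √8| < |y − 8|/√8 < ε.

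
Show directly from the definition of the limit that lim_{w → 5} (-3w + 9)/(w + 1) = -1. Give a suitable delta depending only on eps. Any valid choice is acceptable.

delta = min(3, (3/2)eps)

Suppose eps > 0. We want delta > 0 with 0 < |w − 5| < delta ⇒ |(-3w + 9)/(w + 1) + 1| < eps.
Combining over a common denominator, (-3w + 9)/(w + 1) + 1 = [(-3w + 9)·6 − (-6)·(w + 1)] / [6·(w + 1)] = -12(w − 5) / (6(w + 1)).
So |(-3w + 9)/(w + 1) + 1| = 12|w − 5| / (6·|w + 1|).
Restrict delta ≤ 3. Then |w − 5| < 3 gives |w + 1| = |(w − 5) + 6| ≥ 6 − 3 = 3.
Hence |(-3w + 9)/(w + 1) + 1| < 12|w − 5|/(6·3) = (2/3)|w − 5|, which is < eps once |w − 5| < (3/2)eps.
Take delta = min(3, (3/2)eps). Then 0 < |w − 5| < delta forces both bounds, so |(-3w + 9)/(w + 1) + 1| < eps.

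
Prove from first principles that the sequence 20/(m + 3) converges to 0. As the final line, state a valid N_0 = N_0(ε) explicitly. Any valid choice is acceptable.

Fix ε > 0. For m ≥ 1, |20/(m + 3) − 0| = 20/(m + 3) ≤ 20/m.
We need 20/m < ε, i.e. m > 20/ε.
Take N_0 = 20/ε. If m > N_0 then |20/(m + 3)| ≤ 20/m < ε.

N_0 = 20/ε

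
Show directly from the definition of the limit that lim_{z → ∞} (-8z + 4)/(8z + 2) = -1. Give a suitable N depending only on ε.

N = (3/4)/ε

Suppose ε > 0. We seek N > 0 such that z > N implies |(-8z + 4)/(8z + 2) + 1| < ε.
(-8z + 4)/(8z + 2) + 1 = (8(-8z + 4) − (-8)(8z + 2)) / (8(8z + 2)) = 48/(8(8z + 2)).
For z > 0 we have 8z + 2 > 8z, so |(-8z + 4)/(8z + 2) + 1| = 48/(8(8z + 2)) < 48/(8·8z) = (3/4)/z.
Thus |(-8z + 4)/(8z + 2) + 1| < ε whenever z > (3/4)/ε.
Take N = (3/4)/ε. If z > N then |(-8z + 4)/(8z + 2) + 1| < (3/4)/z < ε.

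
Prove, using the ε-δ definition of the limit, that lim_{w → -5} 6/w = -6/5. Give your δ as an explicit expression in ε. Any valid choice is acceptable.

Suppose ε > 0. We seek δ > 0 such that 0 < |w + 5| < δ implies |6/w + 6/5| < ε.
|6/w + 6/5| = 6·|-5 − w|/(5·|w|) = 6|w + 5|/(5|w|).
Restrict δ ≤ 5/2. Then |w + 5| < 5/2 gives |w| > 5/2, so 5|w| > 25/2.
Then |6/w + 6/5| < 6|w + 5|/(25/2), which is < ε when |w + 5| < (25/12)ε.
Take δ = min(5/2, (25/12)ε). Then 0 < |w + 5| < δ gives both |w + 5| < 5/2 and |w + 5| < (25/12)ε, so |6/w + 6/5| < ε.

δ = min(5/2, (25/12)ε)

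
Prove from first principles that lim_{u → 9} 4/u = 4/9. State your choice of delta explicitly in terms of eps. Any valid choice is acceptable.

delta = min(9/2, (81/8)eps)

Fix eps > 0. We seek delta > 0 such that 0 < |u − 9| < delta implies |4/u − (4/9)| < eps.
|4/u − (4/9)| = 4·|9 − u|/(9·|u|) = 4|u − 9|/(9|u|).
Require delta ≤ 9/2 so that |u| > 9 − 9/2 = 9/2, hence 9|u| > 81/2.
Then |4/u − (4/9)| < 4|u − 9|/(81/2), which is < eps when |u − 9| < (81/8)eps.
Take delta = min(9/2, (81/8)eps). Then 0 < |u − 9| < delta gives both |u − 9| < 9/2 and |u − 9| < (81/8)eps, so |4/u − (4/9)| < eps.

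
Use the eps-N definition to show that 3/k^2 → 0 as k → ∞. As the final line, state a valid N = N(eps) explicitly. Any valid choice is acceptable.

Suppose eps > 0. For k ≥ 1, |3/k^2 − 0| = 3/k^2.
3/k^2 < eps ⇔ k^2 > 3/eps ⇔ k > (3/eps)^{1/2}.
Take N = (3/eps)^{1/2}. Then k > N implies 3/k^2 < eps.

N = (3/eps)^{1/2}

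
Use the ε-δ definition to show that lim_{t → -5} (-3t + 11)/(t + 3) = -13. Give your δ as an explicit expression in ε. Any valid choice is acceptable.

δ = min(1, (1/10)ε)

Let ε > 0 be given. We want δ > 0 with 0 < |t + 5| < δ ⇒ |(-3t + 11)/(t + 3) + 13| < ε.
Combining over a common denominator, (-3t + 11)/(t + 3) + 13 = [(-3t + 11)·(-2) − 26·(t + 3)] / [(-2)·(t + 3)] = -20(t + 5) / ((-2)(t + 3)).
So |(-3t + 11)/(t + 3) + 13| = 20|t + 5| / (2·|t + 3|).
Restrict δ ≤ 1. Then |t + 5| < 1 gives |t + 3| = |(t + 5) + (-2)| ≥ 2 − 1 = 1.
Hence |(-3t + 11)/(t + 3) + 13| < 20|t + 5|/(2·1) = 10|t + 5|, which is < ε once |t + 5| < (1/10)ε.
Take δ = min(1, (1/10)ε). Then 0 < |t + 5| < δ forces both bounds, so |(-3t + 11)/(t + 3) + 13| < ε.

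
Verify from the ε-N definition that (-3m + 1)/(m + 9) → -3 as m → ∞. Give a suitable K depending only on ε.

Let ε > 0. For m ≥ 1, |(-3m + 1)/(m + 9) + 3| = |28|/((m + 9)) = 28/((m + 9)).
Since m + 9 ≥ m for m ≥ 1, this is ≤ 28/(m) = 28/m.
So |(-3m + 1)/(m + 9) + 3| < ε whenever m > 28/ε.
Take K = 28/ε. If m > K then |(-3m + 1)/(m + 9) + 3| ≤ 28/m < ε.

K = 28/ε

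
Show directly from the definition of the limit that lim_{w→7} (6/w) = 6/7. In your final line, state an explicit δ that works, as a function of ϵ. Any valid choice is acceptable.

δ = min(7/2, (49/12)ϵ)

Suppose ϵ > 0. We seek δ > 0 such that 0 < |w − 7| < δ implies |6/w − (6/7)| < ϵ.
|6/w − (6/7)| = 6·|7 − w|/(7·|w|) = 6|w − 7|/(7|w|).
Require δ ≤ 7/2 so that |w| > 7 − 7/2 = 7/2, hence 7|w| > 49/2.
Then |6/w − (6/7)| < 6|w − 7|/(49/2), which is < ϵ when |w − 7| < (49/12)ϵ.
Take δ = min(7/2, (49/12)ϵ). Then 0 < |w − 7| < δ gives both |w − 7| < 7/2 and |w − 7| < (49/12)ϵ, so |6/w − (6/7)| < ϵ.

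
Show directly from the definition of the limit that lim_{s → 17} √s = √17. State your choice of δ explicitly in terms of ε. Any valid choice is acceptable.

δ = min(17, √17·ε)

Suppose ε > 0. We want δ > 0 such that 0 < |s − 17| < δ implies |√s − √17| < ε.
Rationalise: √s − √17 = (s − 17)/(√s + √17), so |√s − √17| = |s − 17|/(√s + √17).
Restrict δ ≤ 17 so that |s − 17| < 17 forces s > 0, and then √s + √17 > √17.
Hence |√s − √17| < |s − 17|/√17, which is < ε once |s − 17| < √17·ε.
Take δ = min(17, √17·ε). If 0 < |s − 17| < δ then s > 0 and |√s − √17| < |s − 17|/√17 < ε.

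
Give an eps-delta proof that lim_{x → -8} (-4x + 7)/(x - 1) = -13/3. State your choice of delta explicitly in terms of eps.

Let eps > 0. We want delta > 0 with 0 < |x + 8| < delta ⇒ |(-4x + 7)/(x - 1) + 13/3| < eps.
Combining over a common denominator, (-4x + 7)/(x - 1) + 13/3 = [(-4x + 7)·(-9) − 39·(x - 1)] / [(-9)·(x - 1)] = -3(x + 8) / ((-9)(x - 1)).
So |(-4x + 7)/(x - 1) + 13/3| = 3|x + 8| / (9·|x − 1|).
Restrict delta ≤ 9/2. Then |x + 8| < 9/2 gives |x − 1| = |(x + 8) + (-9)| ≥ 9 − 9/2 = 9/2.
Hence |(-4x + 7)/(x - 1) + 13/3| < 3|x + 8|/(9·(9/2)) = (2/27)|x + 8|, which is < eps once |x + 8| < (27/2)eps.
Take delta = min(9/2, (27/2)eps). Then 0 < |x + 8| < delta forces both bounds, so |(-4x + 7)/(x - 1) + 13/3| < eps.

delta = min(9/2, (27/2)eps)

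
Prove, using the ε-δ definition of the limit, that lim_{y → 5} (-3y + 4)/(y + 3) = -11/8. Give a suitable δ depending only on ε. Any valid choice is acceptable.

Suppose ε > 0. We want δ > 0 with 0 < |y − 5| < δ ⇒ |(-3y + 4)/(y + 3) + 11/8| < ε.
Combining over a common denominator, (-3y + 4)/(y + 3) + 11/8 = [(-3y + 4)·8 − (-11)·(y + 3)] / [8·(y + 3)] = -13(y − 5) / (8(y + 3)).
So |(-3y + 4)/(y + 3) + 11/8| = 13|y − 5| / (8·|y + 3|).
Require δ ≤ 4, so |y + 3| ≥ |8| − |y − 5| > 8 − 4 = 4.
Hence |(-3y + 4)/(y + 3) + 11/8| < 13|y − 5|/(8·4) = (13/32)|y − 5|, which is < ε once |y − 5| < (32/13)ε.
Take δ = min(4, (32/13)ε). Then 0 < |y − 5| < δ forces both bounds, so |(-3y + 4)/(y + 3) + 11/8| < ε.

δ = min(4, (32/13)ε)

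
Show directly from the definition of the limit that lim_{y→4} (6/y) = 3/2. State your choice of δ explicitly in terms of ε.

δ = min(2, (4/3)ε)

Suppose ε > 0. We seek δ > 0 such that 0 < |y − 4| < δ implies |6/y − (3/2)| < ε.
|6/y − (3/2)| = 6·|4 − y|/(4·|y|) = 6|y − 4|/(4|y|).
Require δ ≤ 2 so that |y| > 4 − 2 = 2, hence 4|y| > 8.
Then |6/y − (3/2)| < 6|y − 4|/8, which is < ε when |y − 4| < (4/3)ε.
Take δ = min(2, (4/3)ε). Then 0 < |y − 4| < δ gives both |y − 4| < 2 and |y − 4| < (4/3)ε, so |6/y − (3/2)| < ε.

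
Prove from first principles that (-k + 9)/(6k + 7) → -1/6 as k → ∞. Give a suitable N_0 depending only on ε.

N_0 = (61/36)/ε

Fix ε > 0. For k ≥ 1, |(-k + 9)/(6k + 7) + 1/6| = |61|/(6(6k + 7)) = 61/(6(6k + 7)).
Since 6k + 7 ≥ 6k for k ≥ 1, this is ≤ 61/(6·6k) = (61/36)/k.
So |(-k + 9)/(6k + 7) + 1/6| < ε whenever k > (61/36)/ε.
Take N_0 = (61/36)/ε. If k > N_0 then |(-k + 9)/(6k + 7) + 1/6| ≤ (61/36)/k < ε.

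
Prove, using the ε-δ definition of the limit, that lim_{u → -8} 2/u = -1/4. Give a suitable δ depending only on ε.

Let ε > 0. We seek δ > 0 such that 0 < |u + 8| < δ implies |2/u + 1/4| < ε.
|2/u + 1/4| = 2·|-8 − u|/(8·|u|) = 2|u + 8|/(8|u|).
Restrict δ ≤ 4. Then |u + 8| < 4 gives |u| > 4, so 8|u| > 32.
Then |2/u + 1/4| < 2|u + 8|/32, which is < ε when |u + 8| < 16ε.
Take δ = min(4, 16ε). Then 0 < |u + 8| < δ gives both |u + 8| < 4 and |u + 8| < 16ε, so |2/u + 1/4| < ε.

δ = min(4, 16ε)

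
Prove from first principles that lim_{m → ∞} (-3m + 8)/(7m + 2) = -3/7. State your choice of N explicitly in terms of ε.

Let ε > 0 be given. For m ≥ 1, |(-3m + 8)/(7m + 2) + 3/7| = |62|/(7(7m + 2)) = 62/(7(7m + 2)).
Since 7m + 2 ≥ 7m for m ≥ 1, this is ≤ 62/(7·7m) = (62/49)/m.
So |(-3m + 8)/(7m + 2) + 3/7| < ε whenever m > (62/49)/ε.
Take N = (62/49)/ε. If m > N then |(-3m + 8)/(7m + 2) + 3/7| ≤ (62/49)/m < ε.

N = (62/49)/ε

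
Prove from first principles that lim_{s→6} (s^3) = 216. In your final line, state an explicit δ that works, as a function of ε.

δ = min(1, ε/127)

Fix ε > 0. We seek δ > 0 with 0 < |s − 6| < δ ⇒ |s^3 − 216| < ε.
Factor: s^3 − 216 = (s − 6)(s^2 + 6s + 36), so |s^3 − 216| = |s − 6|·|s^2 + 6s + 36|.
Impose δ ≤ 1 so that |s| < 7; then |s^2 + 6s + 36| ≤ 127.
Hence |s^3 − 216| ≤ 127|s − 6|, which is < ε once |s − 6| < ε/127.
Take δ = min(1, ε/127). If 0 < |s − 6| < δ then both bounds hold and |s^3 − 216| ≤ 127|s − 6| < 127·(ε/127) = ε.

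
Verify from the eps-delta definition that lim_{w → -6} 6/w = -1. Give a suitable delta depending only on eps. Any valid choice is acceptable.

Fix eps > 0. We seek delta > 0 such that 0 < |w + 6| < delta implies |6/w + 1| < eps.
|6/w + 1| = 6·|-6 − w|/(6·|w|) = 6|w + 6|/(6|w|).
Restrict delta ≤ 3. Then |w + 6| < 3 gives |w| > 3, so 6|w| > 18.
Then |6/w + 1| < 6|w + 6|/18, which is < eps when |w + 6| < 3eps.
Take delta = min(3, 3eps). Then 0 < |w + 6| < delta gives both |w + 6| < 3 and |w + 6| < 3eps, so |6/w + 1| < eps.

delta = min(3, 3eps)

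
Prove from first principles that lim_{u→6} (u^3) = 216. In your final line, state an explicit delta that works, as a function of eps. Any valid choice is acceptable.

Fix eps > 0. We seek delta > 0 with 0 < |u − 6| < delta ⇒ |u^3 − 216| < eps.
Factor: u^3 − 216 = (u − 6)(u^2 + 6u + 36), so |u^3 − 216| = |u − 6|·|u^2 + 6u + 36|.
Impose delta ≤ 2 so that |u| < 8; then |u^2 + 6u + 36| ≤ 148.
Hence |u^3 − 216| ≤ 148|u − 6|, which is < eps once |u − 6| < eps/148.
Take delta = min(2, eps/148). If 0 < |u − 6| < delta then both bounds hold and |u^3 − 216| ≤ 148|u − 6| < 148·(eps/148) = eps.

delta = min(2, eps/148)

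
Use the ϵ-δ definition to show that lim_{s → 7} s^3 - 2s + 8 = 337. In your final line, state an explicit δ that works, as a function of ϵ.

Let ϵ > 0. We want δ > 0 such that 0 < |s − 7| < δ implies |(s^3 - 2s + 8) − 337| < ϵ.
(s^3 - 2s + 8) − 337 = s^3 - 2s - 329 = (s − 7)(s^2 + 7s + 47).
So |(s^3 - 2s + 8) − 337| = |s − 7|·|s^2 + 7s + 47|.
Require δ ≤ 1. Then |s − 7| < 1 gives |s| < 8, and by the triangle inequality |s^2 + 7s + 47| ≤ 8^2 + 7·8 + 47 = 167.
Hence |(s^3 - 2s + 8) − 337| ≤ 167|s − 7| < ϵ provided |s − 7| < ϵ/167.
Choosing δ = min(1, ϵ/167) ensures both conditions, hence |(s^3 - 2s + 8) − 337| < ϵ.

δ = min(1, ϵ/167)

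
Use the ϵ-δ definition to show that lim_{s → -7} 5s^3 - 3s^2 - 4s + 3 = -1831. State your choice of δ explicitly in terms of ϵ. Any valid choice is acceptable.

Suppose ϵ > 0. We want δ > 0 such that 0 < |s + 7| < δ implies |(5s^3 - 3s^2 - 4s + 3) + 1831| < ϵ.
(5s^3 - 3s^2 - 4s + 3) + 1831 = 5s^3 - 3s^2 - 4s + 1834 = (s + 7)(5s^2 - 38s + 262).
So |(5s^3 - 3s^2 - 4s + 3) + 1831| = |s + 7|·|5s^2 - 38s + 262|.
Assume first that |s + 7| < 1, so |s| < 8. Then |5s^2 - 38s + 262| ≤ 5·8^2 + 38·8 + 262 = 886.
Hence |(5s^3 - 3s^2 - 4s + 3) + 1831| ≤ 886|s + 7| < ϵ provided |s + 7| < ϵ/886.
Choosing δ = min(1, ϵ/886) ensures both conditions, hence |(5s^3 - 3s^2 - 4s + 3) + 1831| < ϵ.

δ = min(1, ϵ/886)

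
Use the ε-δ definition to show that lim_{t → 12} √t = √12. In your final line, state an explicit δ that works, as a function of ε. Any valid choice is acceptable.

Let ε > 0. We want δ > 0 such that 0 < |t − 12| < δ implies |√t − √12| < ε.
Multiplying by the conjugate, |√t − √12| = |t − 12|/(√t + √12).
Restrict δ ≤ 12 so that |t − 12| < 12 forces t > 0, and then √t + √12 > √12.
Hence |√t − √12| < |t − 12|/√12, which is < ε once |t − 12| < √12·ε.
Take δ = min(12, √12·ε). If 0 < |t − 12| < δ then t > 0 and |√t − √12| < |t − 12|/√12 < ε.

δ = min(12, √12·ε)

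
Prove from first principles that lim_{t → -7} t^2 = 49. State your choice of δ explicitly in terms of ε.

δ = min(2, ε/16)

Suppose ε > 0. We seek δ > 0 with 0 < |t + 7| < δ ⇒ |t^2 − 49| < ε.
Factor: t^2 − 49 = (t + 7)(t - 7), so |t^2 − 49| = |t + 7|·|t - 7|.
Impose δ ≤ 2 so that |t| < 9; then |t - 7| ≤ 16.
Hence |t^2 − 49| ≤ 16|t + 7|, which is < ε once |t + 7| < ε/16.
Take δ = min(2, ε/16). If 0 < |t + 7| < δ then both bounds hold and |t^2 − 49| ≤ 16|t + 7| < 16·(ε/16) = ε.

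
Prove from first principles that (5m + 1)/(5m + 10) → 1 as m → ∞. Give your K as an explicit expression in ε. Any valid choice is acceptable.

Suppose ε > 0. For m ≥ 1, |(5m + 1)/(5m + 10) − 1| = |-45|/(5(5m + 10)) = 45/(5(5m + 10)).
Since 5m + 10 ≥ 5m for m ≥ 1, this is ≤ 45/(5·5m) = (9/5)/m.
So |(5m + 1)/(5m + 10) − 1| < ε whenever m > (9/5)/ε.
Take K = (9/5)/ε. If m > K then |(5m + 1)/(5m + 10) − 1| ≤ (9/5)/m < ε.

K = (9/5)/ε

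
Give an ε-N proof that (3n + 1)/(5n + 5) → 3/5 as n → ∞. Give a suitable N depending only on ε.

Fix ε > 0. For n ≥ 1, |(3n + 1)/(5n + 5) − (3/5)| = |-10|/(5(5n + 5)) = 10/(5(5n + 5)).
Since 5n + 5 ≥ 5n for n ≥ 1, this is ≤ 10/(5·5n) = (2/5)/n.
So |(3n + 1)/(5n + 5) − (3/5)| < ε whenever n > (2/5)/ε.
Take N = (2/5)/ε. If n > N then |(3n + 1)/(5n + 5) − (3/5)| ≤ (2/5)/n < ε.

N = (2/5)/ε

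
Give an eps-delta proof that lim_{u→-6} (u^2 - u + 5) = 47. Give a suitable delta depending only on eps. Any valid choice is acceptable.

Fix eps > 0. We want delta > 0 such that 0 < |u + 6| < delta implies |(u^2 - u + 5) − 47| < eps.
(u^2 - u + 5) − 47 = u^2 - u - 42 = (u + 6)(u - 7).
So |(u^2 - u + 5) − 47| = |u + 6|·|u - 7|.
Assume first that |u + 6| < 1, so |u| < 7. Then |u - 7| ≤ 7 + 7 = 14.
Hence |(u^2 - u + 5) − 47| ≤ 14|u + 6| < eps provided |u + 6| < eps/14.
Choosing delta = min(1, eps/14) ensures both conditions, hence |(u^2 - u + 5) − 47| < eps.

delta = min(1, eps/14)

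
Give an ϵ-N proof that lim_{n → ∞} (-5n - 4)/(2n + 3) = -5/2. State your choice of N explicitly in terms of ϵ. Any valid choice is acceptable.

Suppose ϵ > 0. For n ≥ 1, |(-5n - 4)/(2n + 3) + 5/2| = |7|/(2(2n + 3)) = 7/(2(2n + 3)).
Since 2n + 3 ≥ 2n for n ≥ 1, this is ≤ 7/(2·2n) = (7/4)/n.
So |(-5n - 4)/(2n + 3) + 5/2| < ϵ whenever n > (7/4)/ϵ.
Take N = (7/4)/ϵ. If n > N then |(-5n - 4)/(2n + 3) + 5/2| ≤ (7/4)/n < ϵ.

N = (7/4)/ϵ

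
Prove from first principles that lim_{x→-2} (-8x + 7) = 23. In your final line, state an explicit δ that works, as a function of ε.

δ = ε/8

Fix ε > 0. We need δ > 0 so that 0 < |x + 2| < δ implies |(-8x + 7) − 23| < ε.
|(-8x + 7) − 23| = |-8x - 16| = 8|x + 2|.
Thus it suffices that |x + 2| < ε/8.
Choosing δ = ε/8 gives |(-8x + 7) − 23| = 8|x + 2| < ε whenever |x + 2| < δ.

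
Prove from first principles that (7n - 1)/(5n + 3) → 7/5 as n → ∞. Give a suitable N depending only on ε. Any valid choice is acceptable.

N = (26/25)/ε

Fix ε > 0. For n ≥ 1, |(7n - 1)/(5n + 3) − (7/5)| = |-26|/(5(5n + 3)) = 26/(5(5n + 3)).
Since 5n + 3 ≥ 5n for n ≥ 1, this is ≤ 26/(5·5n) = (26/25)/n.
So |(7n - 1)/(5n + 3) − (7/5)| < ε whenever n > (26/25)/ε.
Take N = (26/25)/ε. If n > N then |(7n - 1)/(5n + 3) − (7/5)| ≤ (26/25)/n < ε.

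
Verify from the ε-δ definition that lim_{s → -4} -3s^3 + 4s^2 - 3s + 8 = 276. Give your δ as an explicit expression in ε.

Let ε > 0. We want δ > 0 such that 0 < |s + 4| < δ implies |(-3s^3 + 4s^2 - 3s + 8) − 276| < ε.
(-3s^3 + 4s^2 - 3s + 8) − 276 = -3s^3 + 4s^2 - 3s - 268 = (s + 4)(-3s^2 + 16s - 67).
So |(-3s^3 + 4s^2 - 3s + 8) − 276| = |s + 4|·|-3s^2 + 16s - 67|.
Assume first that |s + 4| < 2, so |s| < 6. Then |-3s^2 + 16s - 67| ≤ 3·6^2 + 16·6 + 67 = 271.
Hence |(-3s^3 + 4s^2 - 3s + 8) − 276| ≤ 271|s + 4| < ε provided |s + 4| < ε/271.
Take δ = min(2, ε/271). Then 0 < |s + 4| < δ gives both |s + 4| < 2 and |s + 4| < ε/271, so |(-3s^3 + 4s^2 - 3s + 8) − 276| < ε.

δ = min(2, ε/271)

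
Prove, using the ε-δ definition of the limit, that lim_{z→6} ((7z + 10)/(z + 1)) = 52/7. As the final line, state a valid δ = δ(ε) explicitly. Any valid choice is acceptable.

Let ε > 0. We want δ > 0 with 0 < |z − 6| < δ ⇒ |(7z + 10)/(z + 1) − (52/7)| < ε.
Combining over a common denominator, (7z + 10)/(z + 1) − (52/7) = [(7z + 10)·7 − 52·(z + 1)] / [7·(z + 1)] = -3(z − 6) / (7(z + 1)).
So |(7z + 10)/(z + 1) − (52/7)| = 3|z − 6| / (7·|z + 1|).
Require δ ≤ 7/2, so |z + 1| ≥ |7| − |z − 6| > 7 − 7/2 = 7/2.
Hence |(7z + 10)/(z + 1) − (52/7)| < 3|z − 6|/(7·(7/2)) = (6/49)|z − 6|, which is < ε once |z − 6| < (49/6)ε.
Take δ = min(7/2, (49/6)ε). Then 0 < |z − 6| < δ forces both bounds, so |(7z + 10)/(z + 1) − (52/7)| < ε.

δ = min(7/2, (49/6)ε)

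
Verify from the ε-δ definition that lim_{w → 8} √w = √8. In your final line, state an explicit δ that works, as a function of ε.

Let ε > 0 be given. We want δ > 0 such that 0 < |w − 8| < δ implies |√w − √8| < ε.
Multiplying by the conjugate, |√w − √8| = |w − 8|/(√w + √8).
Restrict δ ≤ 8 so that |w − 8| < 8 forces w > 0, and then √w + √8 > √8.
Hence |√w − √8| < |w − 8|/√8, which is < ε once |w − 8| < √8·ε.
Take δ = min(8, √8·ε). If 0 < |w − 8| < δ then w > 0 and |√w − √8| < |w − 8|/√8 < ε.

δ = min(8, √8·ε)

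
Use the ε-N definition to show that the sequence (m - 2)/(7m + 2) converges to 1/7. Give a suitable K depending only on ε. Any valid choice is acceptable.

K = (16/49)/ε

Let ε > 0 be given. For m ≥ 1, |(m - 2)/(7m + 2) − (1/7)| = |-16|/(7(7m + 2)) = 16/(7(7m + 2)).
Since 7m + 2 ≥ 7m for m ≥ 1, this is ≤ 16/(7·7m) = (16/49)/m.
So |(m - 2)/(7m + 2) − (1/7)| < ε whenever m > (16/49)/ε.
Take K = (16/49)/ε. If m > K then |(m - 2)/(7m + 2) − (1/7)| ≤ (16/49)/m < ε.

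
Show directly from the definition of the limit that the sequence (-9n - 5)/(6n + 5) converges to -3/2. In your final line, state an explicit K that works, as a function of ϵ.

K = (5/12)/ϵ

Let ϵ > 0 be given. For n ≥ 1, |(-9n - 5)/(6n + 5) + 3/2| = |15|/(6(6n + 5)) = 15/(6(6n + 5)).
Since 6n + 5 ≥ 6n for n ≥ 1, this is ≤ 15/(6·6n) = (5/12)/n.
So |(-9n - 5)/(6n + 5) + 3/2| < ϵ whenever n > (5/12)/ϵ.
Take K = (5/12)/ϵ. If n > K then |(-9n - 5)/(6n + 5) + 3/2| ≤ (5/12)/n < ϵ.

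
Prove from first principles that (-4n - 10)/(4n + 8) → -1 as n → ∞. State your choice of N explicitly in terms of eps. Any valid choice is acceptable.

Let eps > 0 be given. For n ≥ 1, |(-4n - 10)/(4n + 8) + 1| = |-8|/(4(4n + 8)) = 8/(4(4n + 8)).
Since 4n + 8 ≥ 4n for n ≥ 1, this is ≤ 8/(4·4n) = (1/2)/n.
So |(-4n - 10)/(4n + 8) + 1| < eps whenever n > (1/2)/eps.
Take N = (1/2)/eps. If n > N then |(-4n - 10)/(4n + 8) + 1| ≤ (1/2)/n < eps.

N = (1/2)/eps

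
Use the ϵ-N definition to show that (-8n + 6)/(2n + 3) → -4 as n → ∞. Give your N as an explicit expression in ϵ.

N = 9/ϵ

Let ϵ > 0 be given. For n ≥ 1, |(-8n + 6)/(2n + 3) + 4| = |36|/(2(2n + 3)) = 36/(2(2n + 3)).
Since 2n + 3 ≥ 2n for n ≥ 1, this is ≤ 36/(2·2n) = 9/n.
So |(-8n + 6)/(2n + 3) + 4| < ϵ whenever n > 9/ϵ.
Take N = 9/ϵ. If n > N then |(-8n + 6)/(2n + 3) + 4| ≤ 9/n < ϵ.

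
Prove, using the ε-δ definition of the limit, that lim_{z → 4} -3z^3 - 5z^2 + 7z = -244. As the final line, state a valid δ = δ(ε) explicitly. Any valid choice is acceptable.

δ = min(1, ε/221)

Suppose ε > 0. We want δ > 0 such that 0 < |z − 4| < δ implies |(-3z^3 - 5z^2 + 7z) + 244| < ε.
(-3z^3 - 5z^2 + 7z) + 244 = -3z^3 - 5z^2 + 7z + 244 = (z − 4)(-3z^2 - 17z - 61).
So |(-3z^3 - 5z^2 + 7z) + 244| = |z − 4|·|-3z^2 - 17z - 61|.
Assume first that |z − 4| < 1, so |z| < 5. Then |-3z^2 - 17z - 61| ≤ 3·5^2 + 17·5 + 61 = 221.
Hence |(-3z^3 - 5z^2 + 7z) + 244| ≤ 221|z − 4| < ε provided |z − 4| < ε/221.
Take δ = min(1, ε/221). Then 0 < |z − 4| < δ gives both |z − 4| < 1 and |z − 4| < ε/221, so |(-3z^3 - 5z^2 + 7z) + 244| < ε.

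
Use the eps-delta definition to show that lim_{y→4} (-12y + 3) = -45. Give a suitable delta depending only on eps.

Let eps > 0 be given. We need delta > 0 so that 0 < |y − 4| < delta implies |(-12y + 3) + 45| < eps.
Since (-12y + 3) + 45 = -12(y − 4), we have |(-12y + 3) + 45| = 12|y − 4|.
Thus it suffices that |y − 4| < eps/12.
Choosing delta = eps/12 gives |(-12y + 3) + 45| = 12|y − 4| < eps whenever |y − 4| < delta.

delta = eps/12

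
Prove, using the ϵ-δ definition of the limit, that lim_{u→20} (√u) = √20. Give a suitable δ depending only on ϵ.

Let ϵ > 0 be given. We want δ > 0 such that 0 < |u − 20| < δ implies |√u − √20| < ϵ.
Rationalise: √u − √20 = (u − 20)/(√u + √20), so |√u − √20| = |u − 20|/(√u + √20).
Restrict δ ≤ 20 so that |u − 20| < 20 forces u > 0, and then √u + √20 > √20.
Hence |√u − √20| < |u − 20|/√20, which is < ϵ once |u − 20| < √20·ϵ.
Take δ = min(20, √20·ϵ). If 0 < |u − 20| < δ then u > 0 and |√u − √20| < |u − 20|/√20 < ϵ.

δ = min(20, √20·ϵ)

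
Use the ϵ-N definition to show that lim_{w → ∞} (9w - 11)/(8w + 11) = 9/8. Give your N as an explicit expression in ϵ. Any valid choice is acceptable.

N = (187/64)/ϵ

Fix ϵ > 0. We seek N > 0 such that w > N implies |(9w - 11)/(8w + 11) − (9/8)| < ϵ.
(9w - 11)/(8w + 11) − (9/8) = (8(9w - 11) − 9(8w + 11)) / (8(8w + 11)) = -187/(8(8w + 11)).
For w > 0 we have 8w + 11 > 8w, so |(9w - 11)/(8w + 11) − (9/8)| = 187/(8(8w + 11)) < 187/(8·8w) = (187/64)/w.
Thus |(9w - 11)/(8w + 11) − (9/8)| < ϵ whenever w > (187/64)/ϵ.
Take N = (187/64)/ϵ. If w > N then |(9w - 11)/(8w + 11) − (9/8)| < (187/64)/w < ϵ.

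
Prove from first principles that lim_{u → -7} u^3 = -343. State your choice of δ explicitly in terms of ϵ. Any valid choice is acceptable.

Let ϵ > 0. We seek δ > 0 with 0 < |u + 7| < δ ⇒ |u^3 + 343| < ϵ.
Factor: u^3 + 343 = (u + 7)(u^2 - 7u + 49), so |u^3 + 343| = |u + 7|·|u^2 - 7u + 49|.
Impose δ ≤ 1 so that |u| < 8; then |u^2 - 7u + 49| ≤ 169.
Hence |u^3 + 343| ≤ 169|u + 7|, which is < ϵ once |u + 7| < ϵ/169.
Take δ = min(1, ϵ/169). If 0 < |u + 7| < δ then both bounds hold and |u^3 + 343| ≤ 169|u + 7| < 169·(ϵ/169) = ϵ.

δ = min(1, ϵ/169)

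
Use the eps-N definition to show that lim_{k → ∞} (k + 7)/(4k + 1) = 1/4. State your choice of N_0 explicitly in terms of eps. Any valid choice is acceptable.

N_0 = (27/16)/eps

Suppose eps > 0. For k ≥ 1, |(k + 7)/(4k + 1) − (1/4)| = |27|/(4(4k + 1)) = 27/(4(4k + 1)).
Since 4k + 1 ≥ 4k for k ≥ 1, this is ≤ 27/(4·4k) = (27/16)/k.
So |(k + 7)/(4k + 1) − (1/4)| < eps whenever k > (27/16)/eps.
Take N_0 = (27/16)/eps. If k > N_0 then |(k + 7)/(4k + 1) − (1/4)| ≤ (27/16)/k < eps.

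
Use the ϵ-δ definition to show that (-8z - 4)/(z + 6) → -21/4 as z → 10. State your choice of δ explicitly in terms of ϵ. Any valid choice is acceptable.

Fix ϵ > 0. We want δ > 0 with 0 < |z − 10| < δ ⇒ |(-8z - 4)/(z + 6) + 21/4| < ϵ.
Combining over a common denominator, (-8z - 4)/(z + 6) + 21/4 = [(-8z - 4)·16 − (-84)·(z + 6)] / [16·(z + 6)] = -44(z − 10) / (16(z + 6)).
So |(-8z - 4)/(z + 6) + 21/4| = 44|z − 10| / (16·|z + 6|).
Require δ ≤ 8, so |z + 6| ≥ |16| − |z − 10| > 16 − 8 = 8.
Hence |(-8z - 4)/(z + 6) + 21/4| < 44|z − 10|/(16·8) = (11/32)|z − 10|, which is < ϵ once |z − 10| < (32/11)ϵ.
Take δ = min(8, (32/11)ϵ). Then 0 < |z − 10| < δ forces both bounds, so |(-8z - 4)/(z + 6) + 21/4| < ϵ.

δ = min(8, (32/11)ϵ)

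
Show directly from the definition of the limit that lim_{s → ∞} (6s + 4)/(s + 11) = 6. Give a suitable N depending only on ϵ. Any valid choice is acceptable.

Fix ϵ > 0. We seek N > 0 such that s > N implies |(6s + 4)/(s + 11) − 6| < ϵ.
(6s + 4)/(s + 11) − 6 = ((6s + 4) − 6(s + 11)) / ((s + 11)) = -62/((s + 11)).
For s > 0 we have s + 11 > s, so |(6s + 4)/(s + 11) − 6| = 62/((s + 11)) < 62/(s) = 62/s.
Thus |(6s + 4)/(s + 11) − 6| < ϵ whenever s > 62/ϵ.
Take N = 62/ϵ. If s > N then |(6s + 4)/(s + 11) − 6| < 62/s < ϵ.

N = 62/ϵ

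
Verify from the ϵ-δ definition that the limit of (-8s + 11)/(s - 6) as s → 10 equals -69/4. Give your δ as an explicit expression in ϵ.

δ = min(2, (8/37)ϵ)

Let ϵ > 0 be given. We want δ > 0 with 0 < |s − 10| < δ ⇒ |(-8s + 11)/(s - 6) + 69/4| < ϵ.
Combining over a common denominator, (-8s + 11)/(s - 6) + 69/4 = [(-8s + 11)·4 − (-69)·(s - 6)] / [4·(s - 6)] = 37(s − 10) / (4(s - 6)).
So |(-8s + 11)/(s - 6) + 69/4| = 37|s − 10| / (4·|s − 6|).
Require δ ≤ 2, so |s − 6| ≥ |4| − |s − 10| > 4 − 2 = 2.
Hence |(-8s + 11)/(s - 6) + 69/4| < 37|s − 10|/(4·2) = (37/8)|s − 10|, which is < ϵ once |s − 10| < (8/37)ϵ.
Take δ = min(2, (8/37)ϵ). Then 0 < |s − 10| < δ forces both bounds, so |(-8s + 11)/(s - 6) + 69/4| < ϵ.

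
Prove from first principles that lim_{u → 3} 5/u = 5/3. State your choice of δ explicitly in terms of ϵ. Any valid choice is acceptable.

Let ϵ > 0. We seek δ > 0 such that 0 < |u − 3| < δ implies |5/u − (5/3)| < ϵ.
|5/u − (5/3)| = 5·|3 − u|/(3·|u|) = 5|u − 3|/(3|u|).
Require δ ≤ 3/2 so that |u| > 3 − 3/2 = 3/2, hence 3|u| > 9/2.
Then |5/u − (5/3)| < 5|u − 3|/(9/2), which is < ϵ when |u − 3| < (9/10)ϵ.
Take δ = min(3/2, (9/10)ϵ). Then 0 < |u − 3| < δ gives both |u − 3| < 3/2 and |u − 3| < (9/10)ϵ, so |5/u − (5/3)| < ϵ.

δ = min(3/2, (9/10)ϵ)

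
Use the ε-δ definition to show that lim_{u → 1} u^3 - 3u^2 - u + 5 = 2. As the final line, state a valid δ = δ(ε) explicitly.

Fix ε > 0. We want δ > 0 such that 0 < |u − 1| < δ implies |(u^3 - 3u^2 - u + 5) − 2| < ε.
(u^3 - 3u^2 - u + 5) − 2 = u^3 - 3u^2 - u + 3 = (u − 1)(u^2 - 2u - 3).
So |(u^3 - 3u^2 - u + 5) − 2| = |u − 1|·|u^2 - 2u - 3|.
Assume first that |u − 1| < 2, so |u| < 3. Then |u^2 - 2u - 3| ≤ 3^2 + 2·3 + 3 = 18.
Hence |(u^3 - 3u^2 - u + 5) − 2| ≤ 18|u − 1| < ε provided |u − 1| < ε/18.
Choosing δ = min(2, ε/18) ensures both conditions, hence |(u^3 - 3u^2 - u + 5) − 2| < ε.

δ = min(2, ε/18)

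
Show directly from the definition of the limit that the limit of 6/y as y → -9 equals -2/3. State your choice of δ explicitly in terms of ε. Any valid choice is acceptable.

δ = min(9/2, (27/4)ε)

Let ε > 0. We seek δ > 0 such that 0 < |y + 9| < δ implies |6/y + 2/3| < ε.
|6/y + 2/3| = 6·|-9 − y|/(9·|y|) = 6|y + 9|/(9|y|).
Restrict δ ≤ 9/2. Then |y + 9| < 9/2 gives |y| > 9/2, so 9|y| > 81/2.
Then |6/y + 2/3| < 6|y + 9|/(81/2), which is < ε when |y + 9| < (27/4)ε.
Take δ = min(9/2, (27/4)ε). Then 0 < |y + 9| < δ gives both |y + 9| < 9/2 and |y + 9| < (27/4)ε, so |6/y + 2/3| < ε.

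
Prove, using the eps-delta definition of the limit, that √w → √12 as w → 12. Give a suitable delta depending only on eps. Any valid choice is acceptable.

delta = min(12, √12·eps)

Let eps > 0. We want delta > 0 such that 0 < |w − 12| < delta implies |√w − √12| < eps.
Multiplying by the conjugate, |√w − √12| = |w − 12|/(√w + √12).
Restrict delta ≤ 12 so that |w − 12| < 12 forces w > 0, and then √w + √12 > √12.
Hence |√w − √12| < |w − 12|/√12, which is < eps once |w − 12| < √12·eps.
Take delta = min(12, √12·eps). If 0 < |w − 12| < delta then w > 0 and |√w − √12| < |w − 12|/√12 < eps.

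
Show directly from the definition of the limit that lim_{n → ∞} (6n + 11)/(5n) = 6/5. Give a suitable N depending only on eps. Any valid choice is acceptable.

Fix eps > 0. For n ≥ 1, |(6n + 11)/(5n) − (6/5)| = |55|/(5(5n)) = 55/(5(5n)).
Since 5n ≥ 5n for n ≥ 1, this is ≤ 55/(5·5n) = (11/5)/n.
So |(6n + 11)/(5n) − (6/5)| < eps whenever n > (11/5)/eps.
Take N = (11/5)/eps. If n > N then |(6n + 11)/(5n) − (6/5)| ≤ (11/5)/n < eps.

N = (11/5)/eps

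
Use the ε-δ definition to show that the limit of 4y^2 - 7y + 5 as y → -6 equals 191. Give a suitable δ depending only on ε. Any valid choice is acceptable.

Fix ε > 0. We want δ > 0 such that 0 < |y + 6| < δ implies |(4y^2 - 7y + 5) − 191| < ε.
(4y^2 - 7y + 5) − 191 = 4y^2 - 7y - 186 = (y + 6)(4y - 31).
So |(4y^2 - 7y + 5) − 191| = |y + 6|·|4y - 31|.
Require δ ≤ 2. Then |y + 6| < 2 gives |y| < 8, and by the triangle inequality |4y - 31| ≤ 4·8 + 31 = 63.
Hence |(4y^2 - 7y + 5) − 191| ≤ 63|y + 6| < ε provided |y + 6| < ε/63.
Choosing δ = min(2, ε/63) ensures both conditions, hence |(4y^2 - 7y + 5) − 191| < ε.

δ = min(2, ε/63)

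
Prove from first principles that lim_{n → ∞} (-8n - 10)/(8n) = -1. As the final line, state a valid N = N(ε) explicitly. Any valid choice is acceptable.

Let ε > 0 be given. For n ≥ 1, |(-8n - 10)/(8n) + 1| = |-80|/(8(8n)) = 80/(8(8n)).
Since 8n ≥ 8n for n ≥ 1, this is ≤ 80/(8·8n) = (5/4)/n.
So |(-8n - 10)/(8n) + 1| < ε whenever n > (5/4)/ε.
Take N = (5/4)/ε. If n > N then |(-8n - 10)/(8n) + 1| ≤ (5/4)/n < ε.

N = (5/4)/ε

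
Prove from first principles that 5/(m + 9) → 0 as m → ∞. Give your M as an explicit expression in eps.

Fix eps > 0. For m ≥ 1, |5/(m + 9) − 0| = 5/(m + 9) ≤ 5/m.
We need 5/m < eps, i.e. m > 5/eps.
Take M = 5/eps. If m > M then |5/(m + 9)| ≤ 5/m < eps.

M = 5/eps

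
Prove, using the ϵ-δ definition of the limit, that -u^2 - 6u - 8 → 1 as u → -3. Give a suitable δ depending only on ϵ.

δ = min(2, ϵ/8)

Let ϵ > 0. We want δ > 0 such that 0 < |u + 3| < δ implies |(-u^2 - 6u - 8) − 1| < ϵ.
(-u^2 - 6u - 8) − 1 = -u^2 - 6u - 9 = (u + 3)(-u - 3).
So |(-u^2 - 6u - 8) − 1| = |u + 3|·|-u - 3|.
Require δ ≤ 2. Then |u + 3| < 2 gives |u| < 5, and by the triangle inequality |-u - 3| ≤ 5 + 3 = 8.
Hence |(-u^2 - 6u - 8) − 1| ≤ 8|u + 3| < ϵ provided |u + 3| < ϵ/8.
Choosing δ = min(2, ϵ/8) ensures both conditions, hence |(-u^2 - 6u - 8) − 1| < ϵ.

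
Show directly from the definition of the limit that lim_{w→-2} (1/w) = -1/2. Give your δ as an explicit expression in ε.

Let ε > 0. We seek δ > 0 such that 0 < |w + 2| < δ implies |1/w + 1/2| < ε.
|1/w + 1/2| = |-2 − w|/(2·|w|) = |w + 2|/(2|w|).
Restrict δ ≤ 1. Then |w + 2| < 1 gives |w| > 1, so 2|w| > 2.
Then |1/w + 1/2| < |w + 2|/2, which is < ε when |w + 2| < 2ε.
Take δ = min(1, 2ε). Then 0 < |w + 2| < δ gives both |w + 2| < 1 and |w + 2| < 2ε, so |1/w + 1/2| < ε.

δ = min(1, 2ε)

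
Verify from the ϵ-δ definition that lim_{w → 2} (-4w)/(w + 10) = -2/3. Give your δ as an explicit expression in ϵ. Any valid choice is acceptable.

δ = min(6, (9/5)ϵ)

Let ϵ > 0. We want δ > 0 with 0 < |w − 2| < δ ⇒ |(-4w)/(w + 10) + 2/3| < ϵ.
Combining over a common denominator, (-4w)/(w + 10) + 2/3 = [(-4w)·12 − (-8)·(w + 10)] / [12·(w + 10)] = -40(w − 2) / (12(w + 10)).
So |(-4w)/(w + 10) + 2/3| = 40|w − 2| / (12·|w + 10|).
Restrict δ ≤ 6. Then |w − 2| < 6 gives |w + 10| = |(w − 2) + 12| ≥ 12 − 6 = 6.
Hence |(-4w)/(w + 10) + 2/3| < 40|w − 2|/(12·6) = (5/9)|w − 2|, which is < ϵ once |w − 2| < (9/5)ϵ.
Take δ = min(6, (9/5)ϵ). Then 0 < |w − 2| < δ forces both bounds, so |(-4w)/(w + 10) + 2/3| < ϵ.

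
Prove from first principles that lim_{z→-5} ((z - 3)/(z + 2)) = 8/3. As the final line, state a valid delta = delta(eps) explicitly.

Let eps > 0. We want delta > 0 with 0 < |z + 5| < delta ⇒ |(z - 3)/(z + 2) − (8/3)| < eps.
Combining over a common denominator, (z - 3)/(z + 2) − (8/3) = [(z - 3)·(-3) − (-8)·(z + 2)] / [(-3)·(z + 2)] = 5(z + 5) / ((-3)(z + 2)).
So |(z - 3)/(z + 2) − (8/3)| = 5|z + 5| / (3·|z + 2|).
Restrict delta ≤ 3/2. Then |z + 5| < 3/2 gives |z + 2| = |(z + 5) + (-3)| ≥ 3 − 3/2 = 3/2.
Hence |(z - 3)/(z + 2) − (8/3)| < 5|z + 5|/(3·(3/2)) = (10/9)|z + 5|, which is < eps once |z + 5| < (9/10)eps.
Take delta = min(3/2, (9/10)eps). Then 0 < |z + 5| < delta forces both bounds, so |(z - 3)/(z + 2) − (8/3)| < eps.

delta = min(3/2, (9/10)eps)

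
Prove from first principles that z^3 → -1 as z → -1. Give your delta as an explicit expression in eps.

delta = min(2, eps/13)

Let eps > 0. We seek delta > 0 with 0 < |z + 1| < delta ⇒ |z^3 + 1| < eps.
Factor: z^3 + 1 = (z + 1)(z^2 - z + 1), so |z^3 + 1| = |z + 1|·|z^2 - z + 1|.
Impose delta ≤ 2 so that |z| < 3; then |z^2 - z + 1| ≤ 13.
Hence |z^3 + 1| ≤ 13|z + 1|, which is < eps once |z + 1| < eps/13.
Take delta = min(2, eps/13). If 0 < |z + 1| < delta then both bounds hold and |z^3 + 1| ≤ 13|z + 1| < 13·(eps/13) = eps.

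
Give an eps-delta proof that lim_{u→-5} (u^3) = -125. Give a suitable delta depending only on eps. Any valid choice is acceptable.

Fix eps > 0. We seek delta > 0 with 0 < |u + 5| < delta ⇒ |u^3 + 125| < eps.
Factor: u^3 + 125 = (u + 5)(u^2 - 5u + 25), so |u^3 + 125| = |u + 5|·|u^2 - 5u + 25|.
Restrict delta ≤ 1. Then |u + 5| < 1 gives |u| < 6, so by the triangle inequality |u^2 - 5u + 25| ≤ 6^2 + 5·6 + 25 = 91.
Hence |u^3 + 125| ≤ 91|u + 5|, which is < eps once |u + 5| < eps/91.
Take delta = min(1, eps/91). If 0 < |u + 5| < delta then both bounds hold and |u^3 + 125| ≤ 91|u + 5| < 91·(eps/91) = eps.

delta = min(1, eps/91)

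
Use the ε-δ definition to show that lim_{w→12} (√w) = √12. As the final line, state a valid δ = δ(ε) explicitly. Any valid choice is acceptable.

Let ε > 0 be given. We want δ > 0 such that 0 < |w − 12| < δ implies |√w − √12| < ε.
Multiplying by the conjugate, |√w − √12| = |w − 12|/(√w + √12).
Restrict δ ≤ 12 so that |w − 12| < 12 forces w > 0, and then √w + √12 > √12.
Hence |√w − √12| < |w − 12|/√12, which is < ε once |w − 12| < √12·ε.
Take δ = min(12, √12·ε). If 0 < |w − 12| < δ then w > 0 and |√w − √12| < |w − 12|/√12 < ε.

δ = min(12, √12·ε)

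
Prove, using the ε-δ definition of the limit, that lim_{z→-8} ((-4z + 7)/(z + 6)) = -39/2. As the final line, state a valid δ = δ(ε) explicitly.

Let ε > 0 be given. We want δ > 0 with 0 < |z + 8| < δ ⇒ |(-4z + 7)/(z + 6) + 39/2| < ε.
Combining over a common denominator, (-4z + 7)/(z + 6) + 39/2 = [(-4z + 7)·(-2) − 39·(z + 6)] / [(-2)·(z + 6)] = -31(z + 8) / ((-2)(z + 6)).
So |(-4z + 7)/(z + 6) + 39/2| = 31|z + 8| / (2·|z + 6|).
Require δ ≤ 1, so |z + 6| ≥ |-2| − |z + 8| > 2 − 1 = 1.
Hence |(-4z + 7)/(z + 6) + 39/2| < 31|z + 8|/(2·1) = (31/2)|z + 8|, which is < ε once |z + 8| < (2/31)ε.
Take δ = min(1, (2/31)ε). Then 0 < |z + 8| < δ forces both bounds, so |(-4z + 7)/(z + 6) + 39/2| < ε.

δ = min(1, (2/31)ε)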